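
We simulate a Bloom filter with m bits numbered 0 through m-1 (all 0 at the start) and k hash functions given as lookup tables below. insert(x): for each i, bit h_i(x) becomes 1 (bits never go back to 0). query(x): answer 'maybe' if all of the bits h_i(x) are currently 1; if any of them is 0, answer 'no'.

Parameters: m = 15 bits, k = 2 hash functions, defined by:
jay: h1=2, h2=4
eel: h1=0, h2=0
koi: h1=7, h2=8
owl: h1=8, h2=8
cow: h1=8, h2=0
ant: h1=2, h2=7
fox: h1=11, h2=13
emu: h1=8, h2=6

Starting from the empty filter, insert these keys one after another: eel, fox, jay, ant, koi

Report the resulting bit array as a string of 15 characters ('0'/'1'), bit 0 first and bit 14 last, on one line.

Start: bits=000000000000000
After insert 'eel': sets bits 0 -> bits=100000000000000
After insert 'fox': sets bits 11 13 -> bits=100000000001010
After insert 'jay': sets bits 2 4 -> bits=101010000001010
After insert 'ant': sets bits 2 7 -> bits=101010010001010
After insert 'koi': sets bits 7 8 -> bits=101010011001010

Answer: 101010011001010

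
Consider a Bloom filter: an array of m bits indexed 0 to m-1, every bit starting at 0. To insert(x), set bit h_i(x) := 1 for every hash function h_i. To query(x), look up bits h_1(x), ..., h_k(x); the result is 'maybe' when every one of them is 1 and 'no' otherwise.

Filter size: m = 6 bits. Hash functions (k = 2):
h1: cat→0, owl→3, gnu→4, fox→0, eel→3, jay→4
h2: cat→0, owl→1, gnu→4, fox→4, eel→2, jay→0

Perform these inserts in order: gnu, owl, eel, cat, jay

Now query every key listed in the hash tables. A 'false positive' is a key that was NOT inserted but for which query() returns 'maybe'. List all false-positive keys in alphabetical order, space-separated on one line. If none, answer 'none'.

Start: bits=000000
After insert 'gnu': sets bits 4 -> bits=000010
After insert 'owl': sets bits 1 3 -> bits=010110
After insert 'eel': sets bits 2 3 -> bits=011110
After insert 'cat': sets bits 0 -> bits=111110
After insert 'jay': sets bits 0 4 -> bits=111110
Not inserted: fox — query each against bits=111110:
query fox: checks bit0=1, bit4=1 (all 1) -> maybe => FALSE POSITIVE
False positives (alphabetical): fox

Answer: fox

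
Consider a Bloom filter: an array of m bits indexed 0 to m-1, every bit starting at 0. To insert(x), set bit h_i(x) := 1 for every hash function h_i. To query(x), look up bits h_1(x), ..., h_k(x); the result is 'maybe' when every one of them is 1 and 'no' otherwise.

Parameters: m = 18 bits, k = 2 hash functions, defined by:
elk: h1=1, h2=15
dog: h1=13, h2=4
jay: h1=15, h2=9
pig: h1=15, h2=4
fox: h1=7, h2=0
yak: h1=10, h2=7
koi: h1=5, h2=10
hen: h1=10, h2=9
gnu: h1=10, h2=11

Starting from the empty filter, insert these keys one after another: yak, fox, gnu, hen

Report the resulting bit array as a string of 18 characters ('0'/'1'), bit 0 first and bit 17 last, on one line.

Start: bits=000000000000000000
After insert 'yak': sets bits 7 10 -> bits=000000010010000000
After insert 'fox': sets bits 0 7 -> bits=100000010010000000
After insert 'gnu': sets bits 10 11 -> bits=100000010011000000
After insert 'hen': sets bits 9 10 -> bits=100000010111000000

Answer: 100000010111000000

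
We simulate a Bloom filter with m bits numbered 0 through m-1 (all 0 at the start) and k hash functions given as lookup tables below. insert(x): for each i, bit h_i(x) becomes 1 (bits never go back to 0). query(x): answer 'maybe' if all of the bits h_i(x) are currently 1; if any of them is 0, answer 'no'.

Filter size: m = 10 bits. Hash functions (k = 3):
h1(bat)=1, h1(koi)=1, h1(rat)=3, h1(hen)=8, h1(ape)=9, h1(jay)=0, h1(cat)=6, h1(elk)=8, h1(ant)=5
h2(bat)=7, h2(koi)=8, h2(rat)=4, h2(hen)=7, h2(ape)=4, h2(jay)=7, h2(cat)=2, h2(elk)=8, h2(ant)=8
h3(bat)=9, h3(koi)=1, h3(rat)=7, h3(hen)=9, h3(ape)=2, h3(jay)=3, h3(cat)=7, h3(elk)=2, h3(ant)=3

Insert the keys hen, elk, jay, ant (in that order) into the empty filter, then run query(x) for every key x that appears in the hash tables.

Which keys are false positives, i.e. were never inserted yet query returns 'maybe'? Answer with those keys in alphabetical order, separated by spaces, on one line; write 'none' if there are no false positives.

Start: bits=0000000000
After insert 'hen': sets bits 7 8 9 -> bits=0000000111
After insert 'elk': sets bits 2 8 -> bits=0010000111
After insert 'jay': sets bits 0 3 7 -> bits=1011000111
After insert 'ant': sets bits 3 5 8 -> bits=1011010111
Not inserted: ape bat cat koi rat — query each against bits=1011010111:
query ape: checks bit2=1, bit4=0, bit9=1 (has a 0) -> no => not a false positive
query bat: checks bit1=0, bit7=1, bit9=1 (has a 0) -> no => not a false positive
query cat: checks bit2=1, bit6=0, bit7=1 (has a 0) -> no => not a false positive
query koi: checks bit1=0, bit8=1 (has a 0) -> no => not a false positive
query rat: checks bit3=1, bit4=0, bit7=1 (has a 0) -> no => not a false positive
False positives (alphabetical): none

Answer: none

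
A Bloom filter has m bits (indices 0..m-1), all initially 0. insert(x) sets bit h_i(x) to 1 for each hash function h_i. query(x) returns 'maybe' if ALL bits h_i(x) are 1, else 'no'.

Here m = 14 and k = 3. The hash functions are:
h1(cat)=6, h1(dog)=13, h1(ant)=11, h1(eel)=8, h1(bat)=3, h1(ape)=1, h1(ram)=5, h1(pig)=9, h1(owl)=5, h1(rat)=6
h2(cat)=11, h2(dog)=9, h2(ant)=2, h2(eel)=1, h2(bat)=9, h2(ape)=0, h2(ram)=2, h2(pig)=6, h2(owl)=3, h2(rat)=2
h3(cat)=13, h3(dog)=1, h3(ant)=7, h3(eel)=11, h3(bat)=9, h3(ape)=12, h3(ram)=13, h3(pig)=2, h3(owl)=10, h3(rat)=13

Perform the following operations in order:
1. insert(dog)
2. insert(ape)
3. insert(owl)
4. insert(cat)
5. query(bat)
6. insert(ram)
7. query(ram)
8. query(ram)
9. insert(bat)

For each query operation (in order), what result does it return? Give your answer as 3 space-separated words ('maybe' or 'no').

Answer: maybe maybe maybe

Derivation:
Start: bits=00000000000000
Op 1: insert dog -> sets bits 1 9 13 -> bits=01000000010001
Op 2: insert ape -> sets bits 0 1 12 -> bits=11000000010011
Op 3: insert owl -> sets bits 3 5 10 -> bits=11010100011011
Op 4: insert cat -> sets bits 6 11 13 -> bits=11010110011111
Op 5: query bat -> checks bit3=1, bit9=1 (all 1) -> maybe
Op 6: insert ram -> sets bits 2 5 13 -> bits=11110110011111
Op 7: query ram -> checks bit2=1, bit5=1, bit13=1 (all 1) -> maybe
Op 8: query ram -> checks bit2=1, bit5=1, bit13=1 (all 1) -> maybe
Op 9: insert bat -> sets bits 3 9 -> bits=11110110011111
Query results in order: maybe maybe maybe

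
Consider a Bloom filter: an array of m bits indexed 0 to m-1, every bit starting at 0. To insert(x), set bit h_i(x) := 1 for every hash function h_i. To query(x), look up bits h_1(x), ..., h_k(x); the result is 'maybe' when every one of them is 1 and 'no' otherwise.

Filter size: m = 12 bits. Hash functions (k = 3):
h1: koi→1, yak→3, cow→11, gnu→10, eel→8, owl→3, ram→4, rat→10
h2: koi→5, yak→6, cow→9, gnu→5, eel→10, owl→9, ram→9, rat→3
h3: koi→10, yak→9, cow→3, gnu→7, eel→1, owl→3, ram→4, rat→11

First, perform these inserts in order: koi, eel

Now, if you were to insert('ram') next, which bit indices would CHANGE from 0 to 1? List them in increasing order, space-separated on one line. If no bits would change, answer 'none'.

Answer: 4 9

Derivation:
Start: bits=000000000000
After insert 'koi': sets bits 1 5 10 -> bits=010001000010
After insert 'eel': sets bits 1 8 10 -> bits=010001001010
insert 'ram' would touch bits 4 9; currently bit4=0, bit9=0
Bits that are 0 among those (would change 0->1): 4 9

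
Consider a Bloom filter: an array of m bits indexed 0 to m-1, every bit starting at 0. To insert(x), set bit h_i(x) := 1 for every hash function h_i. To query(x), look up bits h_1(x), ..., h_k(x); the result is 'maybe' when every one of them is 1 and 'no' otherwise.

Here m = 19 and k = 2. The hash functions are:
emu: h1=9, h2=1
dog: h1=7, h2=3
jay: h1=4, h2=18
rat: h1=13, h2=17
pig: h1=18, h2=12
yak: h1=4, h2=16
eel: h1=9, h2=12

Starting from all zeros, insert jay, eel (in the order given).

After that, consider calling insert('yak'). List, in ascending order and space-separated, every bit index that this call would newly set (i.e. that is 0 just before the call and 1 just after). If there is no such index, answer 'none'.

Answer: 16

Derivation:
Start: bits=0000000000000000000
After insert 'jay': sets bits 4 18 -> bits=0000100000000000001
After insert 'eel': sets bits 9 12 -> bits=0000100001001000001
insert 'yak' would touch bits 4 16; currently bit4=1, bit16=0
Bits that are 0 among those (would change 0->1): 16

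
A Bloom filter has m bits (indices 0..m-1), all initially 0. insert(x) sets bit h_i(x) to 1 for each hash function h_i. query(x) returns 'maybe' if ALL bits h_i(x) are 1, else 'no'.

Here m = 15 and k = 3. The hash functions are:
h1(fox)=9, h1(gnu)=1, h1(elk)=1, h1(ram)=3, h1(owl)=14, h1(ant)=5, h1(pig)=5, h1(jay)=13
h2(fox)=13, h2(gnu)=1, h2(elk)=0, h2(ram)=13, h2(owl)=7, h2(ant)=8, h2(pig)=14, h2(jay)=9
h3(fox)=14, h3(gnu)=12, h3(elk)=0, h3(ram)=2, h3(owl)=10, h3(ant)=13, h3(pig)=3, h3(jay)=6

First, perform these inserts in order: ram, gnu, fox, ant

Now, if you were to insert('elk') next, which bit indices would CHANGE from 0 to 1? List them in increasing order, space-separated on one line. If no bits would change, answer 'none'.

Start: bits=000000000000000
After insert 'ram': sets bits 2 3 13 -> bits=001100000000010
After insert 'gnu': sets bits 1 12 -> bits=011100000000110
After insert 'fox': sets bits 9 13 14 -> bits=011100000100111
After insert 'ant': sets bits 5 8 13 -> bits=011101001100111
insert 'elk' would touch bits 0 1; currently bit0=0, bit1=1
Bits that are 0 among those (would change 0->1): 0

Answer: 0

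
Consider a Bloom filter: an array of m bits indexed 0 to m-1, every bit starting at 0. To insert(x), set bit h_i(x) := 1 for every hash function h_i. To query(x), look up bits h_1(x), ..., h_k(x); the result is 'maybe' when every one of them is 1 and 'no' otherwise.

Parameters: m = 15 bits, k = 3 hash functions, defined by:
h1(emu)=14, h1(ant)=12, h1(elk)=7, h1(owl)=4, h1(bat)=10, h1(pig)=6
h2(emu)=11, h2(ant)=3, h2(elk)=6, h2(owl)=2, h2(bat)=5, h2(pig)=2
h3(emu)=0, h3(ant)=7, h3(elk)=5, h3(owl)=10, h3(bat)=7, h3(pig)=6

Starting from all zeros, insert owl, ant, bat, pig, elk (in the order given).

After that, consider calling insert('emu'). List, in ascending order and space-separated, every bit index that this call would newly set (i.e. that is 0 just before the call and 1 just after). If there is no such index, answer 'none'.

Answer: 0 11 14

Derivation:
Start: bits=000000000000000
After insert 'owl': sets bits 2 4 10 -> bits=001010000010000
After insert 'ant': sets bits 3 7 12 -> bits=001110010010100
After insert 'bat': sets bits 5 7 10 -> bits=001111010010100
After insert 'pig': sets bits 2 6 -> bits=001111110010100
After insert 'elk': sets bits 5 6 7 -> bits=001111110010100
insert 'emu' would touch bits 0 11 14; currently bit0=0, bit11=0, bit14=0
Bits that are 0 among those (would change 0->1): 0 11 14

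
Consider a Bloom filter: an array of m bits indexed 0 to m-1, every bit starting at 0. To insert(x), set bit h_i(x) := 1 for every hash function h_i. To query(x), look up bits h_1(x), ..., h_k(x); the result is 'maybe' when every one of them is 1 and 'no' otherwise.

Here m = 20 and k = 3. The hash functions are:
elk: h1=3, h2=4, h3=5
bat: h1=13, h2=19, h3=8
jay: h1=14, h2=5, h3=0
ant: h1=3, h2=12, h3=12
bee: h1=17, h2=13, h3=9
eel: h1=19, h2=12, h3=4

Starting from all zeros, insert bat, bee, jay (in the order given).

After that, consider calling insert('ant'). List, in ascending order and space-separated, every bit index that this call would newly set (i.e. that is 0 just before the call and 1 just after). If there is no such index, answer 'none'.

Answer: 3 12

Derivation:
Start: bits=00000000000000000000
After insert 'bat': sets bits 8 13 19 -> bits=00000000100001000001
After insert 'bee': sets bits 9 13 17 -> bits=00000000110001000101
After insert 'jay': sets bits 0 5 14 -> bits=10000100110001100101
insert 'ant' would touch bits 3 12; currently bit3=0, bit12=0
Bits that are 0 among those (would change 0->1): 3 12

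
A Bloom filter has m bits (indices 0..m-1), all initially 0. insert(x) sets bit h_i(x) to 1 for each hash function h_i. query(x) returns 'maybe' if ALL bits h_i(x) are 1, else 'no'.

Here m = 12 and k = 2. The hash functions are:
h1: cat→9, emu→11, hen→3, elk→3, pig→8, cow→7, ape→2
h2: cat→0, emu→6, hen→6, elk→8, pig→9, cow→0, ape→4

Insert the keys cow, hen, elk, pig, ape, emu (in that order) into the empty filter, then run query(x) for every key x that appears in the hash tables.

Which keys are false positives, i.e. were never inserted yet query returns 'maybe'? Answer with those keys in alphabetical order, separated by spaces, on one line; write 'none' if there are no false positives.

Start: bits=000000000000
After insert 'cow': sets bits 0 7 -> bits=100000010000
After insert 'hen': sets bits 3 6 -> bits=100100110000
After insert 'elk': sets bits 3 8 -> bits=100100111000
After insert 'pig': sets bits 8 9 -> bits=100100111100
After insert 'ape': sets bits 2 4 -> bits=101110111100
After insert 'emu': sets bits 6 11 -> bits=101110111101
Not inserted: cat — query each against bits=101110111101:
query cat: checks bit0=1, bit9=1 (all 1) -> maybe => FALSE POSITIVE
False positives (alphabetical): cat

Answer: cat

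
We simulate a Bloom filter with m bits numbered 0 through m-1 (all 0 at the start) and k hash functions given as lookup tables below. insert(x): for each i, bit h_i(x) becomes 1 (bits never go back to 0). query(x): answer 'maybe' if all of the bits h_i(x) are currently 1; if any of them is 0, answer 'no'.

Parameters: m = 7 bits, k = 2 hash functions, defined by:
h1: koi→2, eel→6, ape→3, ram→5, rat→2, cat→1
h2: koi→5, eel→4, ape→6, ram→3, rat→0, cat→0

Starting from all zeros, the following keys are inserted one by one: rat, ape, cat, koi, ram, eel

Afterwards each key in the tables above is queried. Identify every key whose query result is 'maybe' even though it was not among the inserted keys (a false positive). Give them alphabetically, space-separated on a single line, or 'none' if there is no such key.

Answer: none

Derivation:
Start: bits=0000000
After insert 'rat': sets bits 0 2 -> bits=1010000
After insert 'ape': sets bits 3 6 -> bits=1011001
After insert 'cat': sets bits 0 1 -> bits=1111001
After insert 'koi': sets bits 2 5 -> bits=1111011
After insert 'ram': sets bits 3 5 -> bits=1111011
After insert 'eel': sets bits 4 6 -> bits=1111111
Not inserted: (none) — query each against bits=1111111:
False positives (alphabetical): none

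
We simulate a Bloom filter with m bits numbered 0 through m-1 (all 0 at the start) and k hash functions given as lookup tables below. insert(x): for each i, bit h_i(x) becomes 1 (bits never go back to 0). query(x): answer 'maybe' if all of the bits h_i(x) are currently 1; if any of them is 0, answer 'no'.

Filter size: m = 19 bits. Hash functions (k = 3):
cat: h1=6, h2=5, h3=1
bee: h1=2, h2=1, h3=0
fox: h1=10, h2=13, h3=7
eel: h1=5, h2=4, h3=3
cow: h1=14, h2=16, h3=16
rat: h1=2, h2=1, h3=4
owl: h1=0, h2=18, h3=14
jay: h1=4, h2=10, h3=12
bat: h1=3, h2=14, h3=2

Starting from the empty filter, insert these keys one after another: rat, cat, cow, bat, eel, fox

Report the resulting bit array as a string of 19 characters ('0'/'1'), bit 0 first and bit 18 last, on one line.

Answer: 0111111100100110100

Derivation:
Start: bits=0000000000000000000
After insert 'rat': sets bits 1 2 4 -> bits=0110100000000000000
After insert 'cat': sets bits 1 5 6 -> bits=0110111000000000000
After insert 'cow': sets bits 14 16 -> bits=0110111000000010100
After insert 'bat': sets bits 2 3 14 -> bits=0111111000000010100
After insert 'eel': sets bits 3 4 5 -> bits=0111111000000010100
After insert 'fox': sets bits 7 10 13 -> bits=0111111100100110100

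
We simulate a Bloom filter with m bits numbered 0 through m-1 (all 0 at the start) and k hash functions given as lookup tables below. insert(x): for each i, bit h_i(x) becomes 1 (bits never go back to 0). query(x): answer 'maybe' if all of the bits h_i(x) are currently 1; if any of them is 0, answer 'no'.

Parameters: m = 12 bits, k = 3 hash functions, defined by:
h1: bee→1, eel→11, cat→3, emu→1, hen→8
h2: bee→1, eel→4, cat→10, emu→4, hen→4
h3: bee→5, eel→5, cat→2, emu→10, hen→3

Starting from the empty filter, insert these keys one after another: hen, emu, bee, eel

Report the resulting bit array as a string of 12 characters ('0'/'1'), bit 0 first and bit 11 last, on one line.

Answer: 010111001011

Derivation:
Start: bits=000000000000
After insert 'hen': sets bits 3 4 8 -> bits=000110001000
After insert 'emu': sets bits 1 4 10 -> bits=010110001010
After insert 'bee': sets bits 1 5 -> bits=010111001010
After insert 'eel': sets bits 4 5 11 -> bits=010111001011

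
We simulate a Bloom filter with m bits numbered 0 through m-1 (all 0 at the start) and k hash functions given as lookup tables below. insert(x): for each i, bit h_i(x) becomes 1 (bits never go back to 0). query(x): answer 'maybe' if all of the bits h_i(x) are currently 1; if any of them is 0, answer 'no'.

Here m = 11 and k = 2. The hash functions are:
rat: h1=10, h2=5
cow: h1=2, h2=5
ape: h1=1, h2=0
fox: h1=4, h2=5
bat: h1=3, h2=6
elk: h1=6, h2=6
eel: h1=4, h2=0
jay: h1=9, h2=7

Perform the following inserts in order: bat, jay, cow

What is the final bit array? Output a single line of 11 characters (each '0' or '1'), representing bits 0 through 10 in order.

Answer: 00110111010

Derivation:
Start: bits=00000000000
After insert 'bat': sets bits 3 6 -> bits=00010010000
After insert 'jay': sets bits 7 9 -> bits=00010011010
After insert 'cow': sets bits 2 5 -> bits=00110111010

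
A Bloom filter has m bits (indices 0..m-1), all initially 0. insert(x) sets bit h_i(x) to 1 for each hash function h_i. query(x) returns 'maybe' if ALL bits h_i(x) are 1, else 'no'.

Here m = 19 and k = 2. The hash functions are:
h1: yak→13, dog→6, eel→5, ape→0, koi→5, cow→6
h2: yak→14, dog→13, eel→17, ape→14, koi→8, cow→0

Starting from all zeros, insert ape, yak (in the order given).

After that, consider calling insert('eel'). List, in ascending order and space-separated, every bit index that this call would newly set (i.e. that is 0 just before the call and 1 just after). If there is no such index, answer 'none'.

Answer: 5 17

Derivation:
Start: bits=0000000000000000000
After insert 'ape': sets bits 0 14 -> bits=1000000000000010000
After insert 'yak': sets bits 13 14 -> bits=1000000000000110000
insert 'eel' would touch bits 5 17; currently bit5=0, bit17=0
Bits that are 0 among those (would change 0->1): 5 17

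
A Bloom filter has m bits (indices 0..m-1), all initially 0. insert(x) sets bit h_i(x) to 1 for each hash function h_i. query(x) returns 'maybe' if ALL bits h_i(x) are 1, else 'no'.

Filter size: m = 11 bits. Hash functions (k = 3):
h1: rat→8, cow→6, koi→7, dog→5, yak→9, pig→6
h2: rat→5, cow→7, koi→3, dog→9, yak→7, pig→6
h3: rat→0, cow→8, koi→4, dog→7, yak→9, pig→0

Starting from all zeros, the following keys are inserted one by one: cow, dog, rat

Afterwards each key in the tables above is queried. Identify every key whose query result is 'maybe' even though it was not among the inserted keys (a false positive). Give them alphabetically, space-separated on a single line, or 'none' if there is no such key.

Start: bits=00000000000
After insert 'cow': sets bits 6 7 8 -> bits=00000011100
After insert 'dog': sets bits 5 7 9 -> bits=00000111110
After insert 'rat': sets bits 0 5 8 -> bits=10000111110
Not inserted: koi pig yak — query each against bits=10000111110:
query koi: checks bit3=0, bit4=0, bit7=1 (has a 0) -> no => not a false positive
query pig: checks bit0=1, bit6=1 (all 1) -> maybe => FALSE POSITIVE
query yak: checks bit7=1, bit9=1 (all 1) -> maybe => FALSE POSITIVE
False positives (alphabetical): pig yak

Answer: pig yak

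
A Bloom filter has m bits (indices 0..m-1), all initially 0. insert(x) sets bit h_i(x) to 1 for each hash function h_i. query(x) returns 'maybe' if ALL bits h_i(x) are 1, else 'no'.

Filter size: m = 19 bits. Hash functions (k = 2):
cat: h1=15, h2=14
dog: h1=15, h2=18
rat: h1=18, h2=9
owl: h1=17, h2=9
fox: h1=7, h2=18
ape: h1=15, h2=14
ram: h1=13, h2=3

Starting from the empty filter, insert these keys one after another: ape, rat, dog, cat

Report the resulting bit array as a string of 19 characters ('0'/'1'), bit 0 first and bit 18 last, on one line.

Start: bits=0000000000000000000
After insert 'ape': sets bits 14 15 -> bits=0000000000000011000
After insert 'rat': sets bits 9 18 -> bits=0000000001000011001
After insert 'dog': sets bits 15 18 -> bits=0000000001000011001
After insert 'cat': sets bits 14 15 -> bits=0000000001000011001

Answer: 0000000001000011001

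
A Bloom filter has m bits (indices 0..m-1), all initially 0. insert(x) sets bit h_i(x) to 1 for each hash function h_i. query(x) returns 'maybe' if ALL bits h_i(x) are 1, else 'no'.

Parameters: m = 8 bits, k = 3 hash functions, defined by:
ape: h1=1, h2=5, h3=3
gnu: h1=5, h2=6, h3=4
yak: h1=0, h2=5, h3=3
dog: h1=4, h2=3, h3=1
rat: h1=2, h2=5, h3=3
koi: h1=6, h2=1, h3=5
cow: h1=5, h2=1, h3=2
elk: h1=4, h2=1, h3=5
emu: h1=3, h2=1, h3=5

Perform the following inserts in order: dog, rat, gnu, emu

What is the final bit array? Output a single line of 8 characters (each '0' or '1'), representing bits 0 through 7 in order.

Answer: 01111110

Derivation:
Start: bits=00000000
After insert 'dog': sets bits 1 3 4 -> bits=01011000
After insert 'rat': sets bits 2 3 5 -> bits=01111100
After insert 'gnu': sets bits 4 5 6 -> bits=01111110
After insert 'emu': sets bits 1 3 5 -> bits=01111110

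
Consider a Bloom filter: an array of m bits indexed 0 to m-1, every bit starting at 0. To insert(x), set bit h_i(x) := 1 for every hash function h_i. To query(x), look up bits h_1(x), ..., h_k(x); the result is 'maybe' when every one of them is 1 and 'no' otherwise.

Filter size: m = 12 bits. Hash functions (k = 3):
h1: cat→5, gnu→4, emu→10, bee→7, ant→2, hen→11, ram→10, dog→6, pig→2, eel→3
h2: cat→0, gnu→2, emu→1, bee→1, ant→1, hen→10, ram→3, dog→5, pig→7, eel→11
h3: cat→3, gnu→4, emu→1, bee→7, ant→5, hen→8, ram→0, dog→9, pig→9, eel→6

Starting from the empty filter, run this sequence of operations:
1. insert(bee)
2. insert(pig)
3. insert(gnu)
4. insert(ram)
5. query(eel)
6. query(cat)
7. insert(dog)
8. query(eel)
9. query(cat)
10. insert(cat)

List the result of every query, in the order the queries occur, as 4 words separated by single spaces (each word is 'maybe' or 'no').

Start: bits=000000000000
Op 1: insert bee -> sets bits 1 7 -> bits=010000010000
Op 2: insert pig -> sets bits 2 7 9 -> bits=011000010100
Op 3: insert gnu -> sets bits 2 4 -> bits=011010010100
Op 4: insert ram -> sets bits 0 3 10 -> bits=111110010110
Op 5: query eel -> checks bit3=1, bit6=0, bit11=0 (has a 0) -> no
Op 6: query cat -> checks bit0=1, bit3=1, bit5=0 (has a 0) -> no
Op 7: insert dog -> sets bits 5 6 9 -> bits=111111110110
Op 8: query eel -> checks bit3=1, bit6=1, bit11=0 (has a 0) -> no
Op 9: query cat -> checks bit0=1, bit3=1, bit5=1 (all 1) -> maybe
Op 10: insert cat -> sets bits 0 3 5 -> bits=111111110110
Query results in order: no no no maybe

Answer: no no no maybe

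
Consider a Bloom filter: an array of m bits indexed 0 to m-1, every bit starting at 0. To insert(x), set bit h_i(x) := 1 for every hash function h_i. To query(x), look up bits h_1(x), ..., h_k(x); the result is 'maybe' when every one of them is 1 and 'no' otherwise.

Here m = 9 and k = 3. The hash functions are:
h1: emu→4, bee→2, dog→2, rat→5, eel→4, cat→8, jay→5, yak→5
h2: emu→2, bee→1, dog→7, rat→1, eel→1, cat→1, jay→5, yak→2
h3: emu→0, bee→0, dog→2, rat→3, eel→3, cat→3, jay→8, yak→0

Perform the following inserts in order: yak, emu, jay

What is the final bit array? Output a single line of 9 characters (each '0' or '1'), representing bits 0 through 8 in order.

Start: bits=000000000
After insert 'yak': sets bits 0 2 5 -> bits=101001000
After insert 'emu': sets bits 0 2 4 -> bits=101011000
After insert 'jay': sets bits 5 8 -> bits=101011001

Answer: 101011001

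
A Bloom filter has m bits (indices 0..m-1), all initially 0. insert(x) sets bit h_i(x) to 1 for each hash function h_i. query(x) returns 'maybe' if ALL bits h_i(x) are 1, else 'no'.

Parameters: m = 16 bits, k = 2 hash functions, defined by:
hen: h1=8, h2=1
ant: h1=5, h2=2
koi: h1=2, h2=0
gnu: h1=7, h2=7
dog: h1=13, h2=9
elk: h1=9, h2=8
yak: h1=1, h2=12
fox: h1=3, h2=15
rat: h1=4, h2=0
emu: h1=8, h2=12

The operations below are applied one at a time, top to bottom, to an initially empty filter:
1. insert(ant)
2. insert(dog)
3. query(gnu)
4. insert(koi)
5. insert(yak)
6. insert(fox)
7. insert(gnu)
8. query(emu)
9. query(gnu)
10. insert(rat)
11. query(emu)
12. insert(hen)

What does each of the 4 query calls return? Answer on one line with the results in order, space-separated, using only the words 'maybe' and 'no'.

Answer: no no maybe no

Derivation:
Start: bits=0000000000000000
Op 1: insert ant -> sets bits 2 5 -> bits=0010010000000000
Op 2: insert dog -> sets bits 9 13 -> bits=0010010001000100
Op 3: query gnu -> checks bit7=0 (has a 0) -> no
Op 4: insert koi -> sets bits 0 2 -> bits=1010010001000100
Op 5: insert yak -> sets bits 1 12 -> bits=1110010001001100
Op 6: insert fox -> sets bits 3 15 -> bits=1111010001001101
Op 7: insert gnu -> sets bits 7 -> bits=1111010101001101
Op 8: query emu -> checks bit8=0, bit12=1 (has a 0) -> no
Op 9: query gnu -> checks bit7=1 (all 1) -> maybe
Op 10: insert rat -> sets bits 0 4 -> bits=1111110101001101
Op 11: query emu -> checks bit8=0, bit12=1 (has a 0) -> no
Op 12: insert hen -> sets bits 1 8 -> bits=1111110111001101
Query results in order: no no maybe no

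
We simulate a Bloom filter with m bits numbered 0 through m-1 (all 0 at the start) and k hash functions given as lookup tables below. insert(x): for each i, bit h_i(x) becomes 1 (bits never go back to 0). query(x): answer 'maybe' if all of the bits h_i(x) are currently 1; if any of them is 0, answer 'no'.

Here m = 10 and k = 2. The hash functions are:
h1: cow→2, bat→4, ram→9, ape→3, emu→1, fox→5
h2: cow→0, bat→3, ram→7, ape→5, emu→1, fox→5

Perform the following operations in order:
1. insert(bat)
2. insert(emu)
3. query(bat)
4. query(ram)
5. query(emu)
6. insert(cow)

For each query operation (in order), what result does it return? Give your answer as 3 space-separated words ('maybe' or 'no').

Start: bits=0000000000
Op 1: insert bat -> sets bits 3 4 -> bits=0001100000
Op 2: insert emu -> sets bits 1 -> bits=0101100000
Op 3: query bat -> checks bit3=1, bit4=1 (all 1) -> maybe
Op 4: query ram -> checks bit7=0, bit9=0 (has a 0) -> no
Op 5: query emu -> checks bit1=1 (all 1) -> maybe
Op 6: insert cow -> sets bits 0 2 -> bits=1111100000
Query results in order: maybe no maybe

Answer: maybe no maybe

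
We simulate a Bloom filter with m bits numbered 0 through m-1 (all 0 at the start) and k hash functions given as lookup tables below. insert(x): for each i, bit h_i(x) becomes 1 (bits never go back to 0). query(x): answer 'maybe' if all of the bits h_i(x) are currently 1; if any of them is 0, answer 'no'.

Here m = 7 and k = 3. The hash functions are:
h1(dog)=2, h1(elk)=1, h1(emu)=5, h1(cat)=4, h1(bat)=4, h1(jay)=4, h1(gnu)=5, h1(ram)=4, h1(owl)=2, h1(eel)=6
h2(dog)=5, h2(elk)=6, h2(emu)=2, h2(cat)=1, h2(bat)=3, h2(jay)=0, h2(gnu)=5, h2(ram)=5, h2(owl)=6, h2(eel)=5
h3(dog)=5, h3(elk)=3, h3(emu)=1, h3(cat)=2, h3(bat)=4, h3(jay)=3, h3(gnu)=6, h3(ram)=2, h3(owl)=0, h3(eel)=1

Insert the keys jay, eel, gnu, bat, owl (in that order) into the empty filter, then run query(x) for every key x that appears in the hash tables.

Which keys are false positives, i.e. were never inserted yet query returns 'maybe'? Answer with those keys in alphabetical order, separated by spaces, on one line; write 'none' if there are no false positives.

Start: bits=0000000
After insert 'jay': sets bits 0 3 4 -> bits=1001100
After insert 'eel': sets bits 1 5 6 -> bits=1101111
After insert 'gnu': sets bits 5 6 -> bits=1101111
After insert 'bat': sets bits 3 4 -> bits=1101111
After insert 'owl': sets bits 0 2 6 -> bits=1111111
Not inserted: cat dog elk emu ram — query each against bits=1111111:
query cat: checks bit1=1, bit2=1, bit4=1 (all 1) -> maybe => FALSE POSITIVE
query dog: checks bit2=1, bit5=1 (all 1) -> maybe => FALSE POSITIVE
query elk: checks bit1=1, bit3=1, bit6=1 (all 1) -> maybe => FALSE POSITIVE
query emu: checks bit1=1, bit2=1, bit5=1 (all 1) -> maybe => FALSE POSITIVE
query ram: checks bit2=1, bit4=1, bit5=1 (all 1) -> maybe => FALSE POSITIVE
False positives (alphabetical): cat dog elk emu ram

Answer: cat dog elk emu ram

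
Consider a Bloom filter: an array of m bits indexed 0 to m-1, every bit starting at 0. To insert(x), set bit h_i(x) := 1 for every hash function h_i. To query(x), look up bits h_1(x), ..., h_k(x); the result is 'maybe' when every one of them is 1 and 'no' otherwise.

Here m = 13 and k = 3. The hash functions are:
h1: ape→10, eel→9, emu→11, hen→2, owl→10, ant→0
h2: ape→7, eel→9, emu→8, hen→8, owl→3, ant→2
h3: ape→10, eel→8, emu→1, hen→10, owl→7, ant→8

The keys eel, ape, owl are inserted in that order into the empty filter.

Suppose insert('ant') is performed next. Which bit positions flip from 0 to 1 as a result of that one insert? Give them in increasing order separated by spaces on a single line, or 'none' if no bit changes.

Answer: 0 2

Derivation:
Start: bits=0000000000000
After insert 'eel': sets bits 8 9 -> bits=0000000011000
After insert 'ape': sets bits 7 10 -> bits=0000000111100
After insert 'owl': sets bits 3 7 10 -> bits=0001000111100
insert 'ant' would touch bits 0 2 8; currently bit0=0, bit2=0, bit8=1
Bits that are 0 among those (would change 0->1): 0 2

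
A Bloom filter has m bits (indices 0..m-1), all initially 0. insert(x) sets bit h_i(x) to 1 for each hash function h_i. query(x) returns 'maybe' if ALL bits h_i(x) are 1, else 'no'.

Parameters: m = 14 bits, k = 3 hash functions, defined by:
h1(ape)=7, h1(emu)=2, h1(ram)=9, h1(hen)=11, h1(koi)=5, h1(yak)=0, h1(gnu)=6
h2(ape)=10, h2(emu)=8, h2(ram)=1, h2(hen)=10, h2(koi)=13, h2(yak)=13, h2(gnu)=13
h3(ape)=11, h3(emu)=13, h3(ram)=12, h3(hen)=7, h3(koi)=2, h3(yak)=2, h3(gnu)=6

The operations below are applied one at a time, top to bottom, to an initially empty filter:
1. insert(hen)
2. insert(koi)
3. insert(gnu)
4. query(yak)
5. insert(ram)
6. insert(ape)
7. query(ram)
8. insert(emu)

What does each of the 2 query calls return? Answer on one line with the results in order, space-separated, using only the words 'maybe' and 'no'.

Answer: no maybe

Derivation:
Start: bits=00000000000000
Op 1: insert hen -> sets bits 7 10 11 -> bits=00000001001100
Op 2: insert koi -> sets bits 2 5 13 -> bits=00100101001101
Op 3: insert gnu -> sets bits 6 13 -> bits=00100111001101
Op 4: query yak -> checks bit0=0, bit2=1, bit13=1 (has a 0) -> no
Op 5: insert ram -> sets bits 1 9 12 -> bits=01100111011111
Op 6: insert ape -> sets bits 7 10 11 -> bits=01100111011111
Op 7: query ram -> checks bit1=1, bit9=1, bit12=1 (all 1) -> maybe
Op 8: insert emu -> sets bits 2 8 13 -> bits=01100111111111
Query results in order: no maybe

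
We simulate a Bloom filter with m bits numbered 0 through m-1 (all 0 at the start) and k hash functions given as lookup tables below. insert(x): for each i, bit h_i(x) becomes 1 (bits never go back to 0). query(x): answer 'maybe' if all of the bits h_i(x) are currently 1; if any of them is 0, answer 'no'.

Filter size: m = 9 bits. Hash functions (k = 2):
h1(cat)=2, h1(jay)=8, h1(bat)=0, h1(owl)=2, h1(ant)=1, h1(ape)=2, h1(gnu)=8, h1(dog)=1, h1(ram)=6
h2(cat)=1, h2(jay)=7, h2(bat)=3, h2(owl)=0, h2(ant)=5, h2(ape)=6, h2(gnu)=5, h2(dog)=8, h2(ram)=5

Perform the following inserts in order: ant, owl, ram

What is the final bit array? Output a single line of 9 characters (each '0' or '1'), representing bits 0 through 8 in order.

Answer: 111001100

Derivation:
Start: bits=000000000
After insert 'ant': sets bits 1 5 -> bits=010001000
After insert 'owl': sets bits 0 2 -> bits=111001000
After insert 'ram': sets bits 5 6 -> bits=111001100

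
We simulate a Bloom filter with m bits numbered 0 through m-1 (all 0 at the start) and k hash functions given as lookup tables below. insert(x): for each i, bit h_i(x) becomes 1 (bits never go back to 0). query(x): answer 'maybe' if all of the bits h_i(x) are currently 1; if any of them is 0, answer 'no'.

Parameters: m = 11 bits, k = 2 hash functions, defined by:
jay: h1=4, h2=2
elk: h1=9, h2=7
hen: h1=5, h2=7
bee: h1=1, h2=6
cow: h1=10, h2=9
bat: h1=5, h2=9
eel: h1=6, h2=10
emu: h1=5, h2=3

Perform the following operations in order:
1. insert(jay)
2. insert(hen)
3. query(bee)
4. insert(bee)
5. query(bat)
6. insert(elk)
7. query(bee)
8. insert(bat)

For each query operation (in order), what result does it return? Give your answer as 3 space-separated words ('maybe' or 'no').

Start: bits=00000000000
Op 1: insert jay -> sets bits 2 4 -> bits=00101000000
Op 2: insert hen -> sets bits 5 7 -> bits=00101101000
Op 3: query bee -> checks bit1=0, bit6=0 (has a 0) -> no
Op 4: insert bee -> sets bits 1 6 -> bits=01101111000
Op 5: query bat -> checks bit5=1, bit9=0 (has a 0) -> no
Op 6: insert elk -> sets bits 7 9 -> bits=01101111010
Op 7: query bee -> checks bit1=1, bit6=1 (all 1) -> maybe
Op 8: insert bat -> sets bits 5 9 -> bits=01101111010
Query results in order: no no maybe

Answer: no no maybe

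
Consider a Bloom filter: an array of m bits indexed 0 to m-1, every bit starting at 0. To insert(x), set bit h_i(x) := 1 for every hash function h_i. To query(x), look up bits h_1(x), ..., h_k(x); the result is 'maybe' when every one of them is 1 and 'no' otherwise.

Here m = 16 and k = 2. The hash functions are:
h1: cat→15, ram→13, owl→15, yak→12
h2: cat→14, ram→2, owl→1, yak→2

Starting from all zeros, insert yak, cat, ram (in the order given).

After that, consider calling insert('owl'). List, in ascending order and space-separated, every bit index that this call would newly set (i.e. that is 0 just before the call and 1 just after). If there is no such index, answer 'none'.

Start: bits=0000000000000000
After insert 'yak': sets bits 2 12 -> bits=0010000000001000
After insert 'cat': sets bits 14 15 -> bits=0010000000001011
After insert 'ram': sets bits 2 13 -> bits=0010000000001111
insert 'owl' would touch bits 1 15; currently bit1=0, bit15=1
Bits that are 0 among those (would change 0->1): 1

Answer: 1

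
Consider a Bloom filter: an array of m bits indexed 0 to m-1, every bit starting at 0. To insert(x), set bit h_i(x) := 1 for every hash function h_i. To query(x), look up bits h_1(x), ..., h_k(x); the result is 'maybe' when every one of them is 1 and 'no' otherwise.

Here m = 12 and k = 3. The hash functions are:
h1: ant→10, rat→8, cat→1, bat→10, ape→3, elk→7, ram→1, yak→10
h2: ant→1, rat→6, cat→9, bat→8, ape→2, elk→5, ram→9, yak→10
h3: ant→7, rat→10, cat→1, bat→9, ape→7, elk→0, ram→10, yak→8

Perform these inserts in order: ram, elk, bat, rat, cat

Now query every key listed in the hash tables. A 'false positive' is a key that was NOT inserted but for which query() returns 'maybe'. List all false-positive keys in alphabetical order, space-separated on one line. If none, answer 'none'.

Start: bits=000000000000
After insert 'ram': sets bits 1 9 10 -> bits=010000000110
After insert 'elk': sets bits 0 5 7 -> bits=110001010110
After insert 'bat': sets bits 8 9 10 -> bits=110001011110
After insert 'rat': sets bits 6 8 10 -> bits=110001111110
After insert 'cat': sets bits 1 9 -> bits=110001111110
Not inserted: ant ape yak — query each against bits=110001111110:
query ant: checks bit1=1, bit7=1, bit10=1 (all 1) -> maybe => FALSE POSITIVE
query ape: checks bit2=0, bit3=0, bit7=1 (has a 0) -> no => not a false positive
query yak: checks bit8=1, bit10=1 (all 1) -> maybe => FALSE POSITIVE
False positives (alphabetical): ant yak

Answer: ant yak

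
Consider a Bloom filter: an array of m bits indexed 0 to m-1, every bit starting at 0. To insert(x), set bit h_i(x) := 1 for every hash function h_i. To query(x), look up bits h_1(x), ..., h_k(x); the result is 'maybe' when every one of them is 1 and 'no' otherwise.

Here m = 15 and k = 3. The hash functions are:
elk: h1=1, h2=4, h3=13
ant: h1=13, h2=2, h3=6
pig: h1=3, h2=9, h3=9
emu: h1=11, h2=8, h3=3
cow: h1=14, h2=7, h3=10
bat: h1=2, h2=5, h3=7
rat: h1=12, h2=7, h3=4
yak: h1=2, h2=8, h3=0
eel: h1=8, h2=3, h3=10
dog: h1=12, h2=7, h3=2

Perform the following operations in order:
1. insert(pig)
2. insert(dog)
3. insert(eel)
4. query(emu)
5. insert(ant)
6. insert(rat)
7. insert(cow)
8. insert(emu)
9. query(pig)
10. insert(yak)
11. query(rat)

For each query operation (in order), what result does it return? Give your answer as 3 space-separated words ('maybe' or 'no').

Answer: no maybe maybe

Derivation:
Start: bits=000000000000000
Op 1: insert pig -> sets bits 3 9 -> bits=000100000100000
Op 2: insert dog -> sets bits 2 7 12 -> bits=001100010100100
Op 3: insert eel -> sets bits 3 8 10 -> bits=001100011110100
Op 4: query emu -> checks bit3=1, bit8=1, bit11=0 (has a 0) -> no
Op 5: insert ant -> sets bits 2 6 13 -> bits=001100111110110
Op 6: insert rat -> sets bits 4 7 12 -> bits=001110111110110
Op 7: insert cow -> sets bits 7 10 14 -> bits=001110111110111
Op 8: insert emu -> sets bits 3 8 11 -> bits=001110111111111
Op 9: query pig -> checks bit3=1, bit9=1 (all 1) -> maybe
Op 10: insert yak -> sets bits 0 2 8 -> bits=101110111111111
Op 11: query rat -> checks bit4=1, bit7=1, bit12=1 (all 1) -> maybe
Query results in order: no maybe maybe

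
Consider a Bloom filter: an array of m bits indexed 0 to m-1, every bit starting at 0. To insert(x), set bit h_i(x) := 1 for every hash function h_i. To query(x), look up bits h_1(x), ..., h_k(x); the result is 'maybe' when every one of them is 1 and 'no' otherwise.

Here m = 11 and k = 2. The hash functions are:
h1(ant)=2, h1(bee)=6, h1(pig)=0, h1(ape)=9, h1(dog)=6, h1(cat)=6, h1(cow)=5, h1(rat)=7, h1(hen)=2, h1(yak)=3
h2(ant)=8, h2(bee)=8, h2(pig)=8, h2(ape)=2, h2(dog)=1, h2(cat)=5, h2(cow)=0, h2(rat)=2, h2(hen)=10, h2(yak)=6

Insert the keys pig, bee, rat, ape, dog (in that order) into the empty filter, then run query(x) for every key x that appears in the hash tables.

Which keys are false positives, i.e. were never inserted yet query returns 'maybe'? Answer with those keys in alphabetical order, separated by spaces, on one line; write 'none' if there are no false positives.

Answer: ant

Derivation:
Start: bits=00000000000
After insert 'pig': sets bits 0 8 -> bits=10000000100
After insert 'bee': sets bits 6 8 -> bits=10000010100
After insert 'rat': sets bits 2 7 -> bits=10100011100
After insert 'ape': sets bits 2 9 -> bits=10100011110
After insert 'dog': sets bits 1 6 -> bits=11100011110
Not inserted: ant cat cow hen yak — query each against bits=11100011110:
query ant: checks bit2=1, bit8=1 (all 1) -> maybe => FALSE POSITIVE
query cat: checks bit5=0, bit6=1 (has a 0) -> no => not a false positive
query cow: checks bit0=1, bit5=0 (has a 0) -> no => not a false positive
query hen: checks bit2=1, bit10=0 (has a 0) -> no => not a false positive
query yak: checks bit3=0, bit6=1 (has a 0) -> no => not a false positive
False positives (alphabetical): ant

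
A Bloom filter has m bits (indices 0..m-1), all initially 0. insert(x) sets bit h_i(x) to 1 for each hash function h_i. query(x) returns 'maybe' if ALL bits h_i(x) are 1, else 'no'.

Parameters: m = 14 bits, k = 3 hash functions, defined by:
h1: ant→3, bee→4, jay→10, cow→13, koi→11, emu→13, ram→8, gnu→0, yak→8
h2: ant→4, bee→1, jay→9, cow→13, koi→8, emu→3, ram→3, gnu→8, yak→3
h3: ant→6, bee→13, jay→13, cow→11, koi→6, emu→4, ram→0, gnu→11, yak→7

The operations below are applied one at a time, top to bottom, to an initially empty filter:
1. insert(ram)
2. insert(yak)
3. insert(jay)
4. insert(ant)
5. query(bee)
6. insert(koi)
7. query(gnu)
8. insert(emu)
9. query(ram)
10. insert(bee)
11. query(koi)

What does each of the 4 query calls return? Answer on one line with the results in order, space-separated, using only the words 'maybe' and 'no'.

Answer: no maybe maybe maybe

Derivation:
Start: bits=00000000000000
Op 1: insert ram -> sets bits 0 3 8 -> bits=10010000100000
Op 2: insert yak -> sets bits 3 7 8 -> bits=10010001100000
Op 3: insert jay -> sets bits 9 10 13 -> bits=10010001111001
Op 4: insert ant -> sets bits 3 4 6 -> bits=10011011111001
Op 5: query bee -> checks bit1=0, bit4=1, bit13=1 (has a 0) -> no
Op 6: insert koi -> sets bits 6 8 11 -> bits=10011011111101
Op 7: query gnu -> checks bit0=1, bit8=1, bit11=1 (all 1) -> maybe
Op 8: insert emu -> sets bits 3 4 13 -> bits=10011011111101
Op 9: query ram -> checks bit0=1, bit3=1, bit8=1 (all 1) -> maybe
Op 10: insert bee -> sets bits 1 4 13 -> bits=11011011111101
Op 11: query koi -> checks bit6=1, bit8=1, bit11=1 (all 1) -> maybe
Query results in order: no maybe maybe maybe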